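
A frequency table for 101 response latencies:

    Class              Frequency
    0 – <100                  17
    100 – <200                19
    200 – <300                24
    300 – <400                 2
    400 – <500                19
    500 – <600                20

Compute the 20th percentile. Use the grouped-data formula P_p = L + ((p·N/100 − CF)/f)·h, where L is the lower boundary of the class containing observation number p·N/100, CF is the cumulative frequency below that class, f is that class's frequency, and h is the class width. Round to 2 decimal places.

116.84

N = 101; target position k = 20/100 · 101 = 20.2.
Cumulative frequencies: 17, 36, 60, 62, 81, 101.
Observation 20.2 falls in the class 100 – <200.
L = 100, CF = 17, f = 19, h = 100.
P20 = 100 + ((20.2 − 17)/19)·100 = 100 + 16.8421 = 116.842.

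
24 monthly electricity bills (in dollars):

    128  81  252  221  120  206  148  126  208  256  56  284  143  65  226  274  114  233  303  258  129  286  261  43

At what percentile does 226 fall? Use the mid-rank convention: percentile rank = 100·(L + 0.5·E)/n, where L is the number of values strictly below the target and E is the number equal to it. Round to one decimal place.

Sorted: 43, 56, 65, 81, 114, 120, 126, 128, 129, 143, 148, 206, 208, 221, 226, 233, 252, 256, 258, 261, 274, 284, 286, 303.
Count below 226: L = 14; count equal: E = 1; n = 24.
Percentile rank = 100·(14 + 0.5·1)/24 = 100·14.5/24 = 60.42.

60.4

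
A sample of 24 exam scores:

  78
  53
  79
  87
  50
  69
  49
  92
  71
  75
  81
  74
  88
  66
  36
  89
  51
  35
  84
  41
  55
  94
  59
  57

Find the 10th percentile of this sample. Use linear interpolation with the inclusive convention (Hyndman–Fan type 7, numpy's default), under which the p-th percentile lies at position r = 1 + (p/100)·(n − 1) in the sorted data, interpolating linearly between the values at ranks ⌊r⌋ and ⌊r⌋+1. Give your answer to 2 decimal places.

Sorted: 35, 36, 41, 49, 50, 51, 53, 55, 57, 59, 66, 69, 71, 74, 75, 78, 79, 81, 84, 87, 88, 89, 92, 94.
n = 24.
r = 1 + (10/100)·(24 − 1) = 1 + 2.3 = 3.3.
Rank 3 is 41 and rank 4 is 49.
Interpolate: 41 + 0.3·(49 − 41) = 41 + 0.3·8 = 43.4.

43.40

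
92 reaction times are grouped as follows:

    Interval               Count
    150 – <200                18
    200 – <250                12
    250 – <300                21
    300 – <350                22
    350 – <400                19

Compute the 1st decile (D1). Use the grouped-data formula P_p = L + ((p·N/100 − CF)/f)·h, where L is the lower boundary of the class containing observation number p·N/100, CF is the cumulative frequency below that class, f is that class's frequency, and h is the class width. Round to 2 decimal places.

N = 92; target position k = 10/100 · 92 = 9.2.
Cumulative frequencies: 18, 30, 51, 73, 92.
Observation 9.2 falls in the class 150 – <200.
L = 150, CF = 0, f = 18, h = 50.
P10 = 150 + ((9.2 − 0)/18)·50 = 150 + 25.5556 = 175.556.

175.56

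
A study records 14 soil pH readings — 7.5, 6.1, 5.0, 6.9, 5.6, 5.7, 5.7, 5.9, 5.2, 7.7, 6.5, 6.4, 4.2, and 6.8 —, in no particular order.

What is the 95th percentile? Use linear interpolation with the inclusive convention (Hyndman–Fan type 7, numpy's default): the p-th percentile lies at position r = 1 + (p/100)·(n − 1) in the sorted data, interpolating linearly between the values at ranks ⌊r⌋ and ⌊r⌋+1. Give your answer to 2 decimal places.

Sorted: 4.2, 5.0, 5.2, 5.6, 5.7, 5.7, 5.9, 6.1, 6.4, 6.5, 6.8, 6.9, 7.5, 7.7.
n = 14.
r = 1 + (95/100)·(14 − 1) = 1 + 12.35 = 13.35.
Rank 13 is 7.5 and rank 14 is 7.7.
Interpolate: 7.5 + 0.35·(7.7 − 7.5) = 7.5 + 0.35·0.2 = 7.57.

7.57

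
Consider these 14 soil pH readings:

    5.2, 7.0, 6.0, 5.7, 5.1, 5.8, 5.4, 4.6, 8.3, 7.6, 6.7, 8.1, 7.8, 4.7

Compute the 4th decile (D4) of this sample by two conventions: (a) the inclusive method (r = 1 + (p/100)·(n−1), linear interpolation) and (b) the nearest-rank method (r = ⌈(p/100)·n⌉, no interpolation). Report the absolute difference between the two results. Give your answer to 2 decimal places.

0.02

Sorted: 4.6, 4.7, 5.1, 5.2, 5.4, 5.7, 5.8, 6.0, 6.7, 7.0, 7.6, 7.8, 8.1, 8.3.
n = 14.
(a) r = 6.2; between ranks 6 (5.7) and 7 (5.8): 5.72.
(b) the nearest-rank method: rank 6 → 5.7.
|5.72 − 5.7| = 0.02.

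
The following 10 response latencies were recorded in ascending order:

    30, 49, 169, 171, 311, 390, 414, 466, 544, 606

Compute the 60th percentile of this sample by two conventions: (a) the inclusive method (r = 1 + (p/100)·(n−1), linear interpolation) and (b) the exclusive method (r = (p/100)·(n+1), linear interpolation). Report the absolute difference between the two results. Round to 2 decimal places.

n = 10.
(a) r = 6.4; between ranks 6 (390) and 7 (414): 399.6.
(b) r = 6.6; between ranks 6 (390) and 7 (414): 404.4.
|399.6 − 404.4| = 4.8.

4.80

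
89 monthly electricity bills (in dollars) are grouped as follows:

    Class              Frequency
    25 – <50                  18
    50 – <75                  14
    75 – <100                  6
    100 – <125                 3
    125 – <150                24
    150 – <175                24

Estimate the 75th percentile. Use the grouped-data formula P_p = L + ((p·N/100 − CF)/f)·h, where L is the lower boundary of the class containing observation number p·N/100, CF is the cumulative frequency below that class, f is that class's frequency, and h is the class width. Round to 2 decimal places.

N = 89; target position k = 75/100 · 89 = 66.75.
Cumulative frequencies: 18, 32, 38, 41, 65, 89.
Observation 66.75 falls in the class 150 – <175.
L = 150, CF = 65, f = 24, h = 25.
P75 = 150 + ((66.75 − 65)/24)·25 = 150 + 1.82292 = 151.823.

151.82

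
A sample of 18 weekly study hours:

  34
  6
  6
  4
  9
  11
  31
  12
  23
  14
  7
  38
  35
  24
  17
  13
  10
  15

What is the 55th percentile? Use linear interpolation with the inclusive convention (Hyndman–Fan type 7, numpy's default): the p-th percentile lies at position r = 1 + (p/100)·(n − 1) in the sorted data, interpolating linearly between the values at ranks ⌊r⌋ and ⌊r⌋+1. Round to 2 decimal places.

Sorted: 4, 6, 6, 7, 9, 10, 11, 12, 13, 14, 15, 17, 23, 24, 31, 34, 35, 38.
n = 18.
r = 1 + (55/100)·(18 − 1) = 1 + 9.35 = 10.35.
Rank 10 is 14 and rank 11 is 15.
Interpolate: 14 + 0.35·(15 − 14) = 14 + 0.35·1 = 14.35.

14.35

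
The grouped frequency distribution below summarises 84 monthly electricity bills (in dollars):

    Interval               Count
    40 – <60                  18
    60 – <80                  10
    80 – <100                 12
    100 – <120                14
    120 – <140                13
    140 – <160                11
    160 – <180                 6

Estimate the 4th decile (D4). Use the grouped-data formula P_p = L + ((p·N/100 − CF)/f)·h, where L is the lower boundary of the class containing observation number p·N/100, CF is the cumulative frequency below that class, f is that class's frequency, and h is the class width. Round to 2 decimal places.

89.33

N = 84; target position k = 40/100 · 84 = 33.6.
Cumulative frequencies: 18, 28, 40, 54, 67, 78, 84.
Observation 33.6 falls in the class 80 – <100.
L = 80, CF = 28, f = 12, h = 20.
P40 = 80 + ((33.6 − 28)/12)·20 = 80 + 9.33333 = 89.3333.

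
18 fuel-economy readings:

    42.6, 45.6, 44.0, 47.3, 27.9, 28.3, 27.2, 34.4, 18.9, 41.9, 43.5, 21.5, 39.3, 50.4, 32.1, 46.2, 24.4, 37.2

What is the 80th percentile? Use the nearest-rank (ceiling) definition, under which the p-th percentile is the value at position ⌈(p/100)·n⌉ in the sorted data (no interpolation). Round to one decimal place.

Sorted: 18.9, 21.5, 24.4, 27.2, 27.9, 28.3, 32.1, 34.4, 37.2, 39.3, 41.9, 42.6, 43.5, 44.0, 45.6, 46.2, 47.3, 50.4.
n = 18.
Position = ⌈80/100 · 18⌉ = ⌈14.4⌉ = 15.
The value at rank 15 is 45.6.

45.6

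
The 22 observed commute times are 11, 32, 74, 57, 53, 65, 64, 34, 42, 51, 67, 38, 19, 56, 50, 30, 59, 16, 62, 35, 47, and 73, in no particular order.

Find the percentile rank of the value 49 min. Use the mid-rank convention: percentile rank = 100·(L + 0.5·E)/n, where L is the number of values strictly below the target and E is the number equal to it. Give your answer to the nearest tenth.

45.5

Sorted: 11, 16, 19, 30, 32, 34, 35, 38, 42, 47, 50, 51, 53, 56, 57, 59, 62, 64, 65, 67, 73, 74.
Count below 49: L = 10; count equal: E = 0; n = 22.
Percentile rank = 100·(10 + 0.5·0)/22 = 100·10/22 = 45.45.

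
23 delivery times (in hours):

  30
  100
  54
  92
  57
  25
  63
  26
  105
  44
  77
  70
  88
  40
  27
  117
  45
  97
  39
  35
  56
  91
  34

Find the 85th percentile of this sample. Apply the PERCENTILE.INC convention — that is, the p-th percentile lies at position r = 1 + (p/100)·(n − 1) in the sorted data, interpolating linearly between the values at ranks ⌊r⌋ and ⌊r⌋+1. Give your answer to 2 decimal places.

Sorted: 25, 26, 27, 30, 34, 35, 39, 40, 44, 45, 54, 56, 57, 63, 70, 77, 88, 91, 92, 97, 100, 105, 117.
n = 23.
r = 1 + (85/100)·(23 − 1) = 1 + 18.7 = 19.7.
Rank 19 is 92 and rank 20 is 97.
Interpolate: 92 + 0.7·(97 − 92) = 92 + 0.7·5 = 95.5.

95.50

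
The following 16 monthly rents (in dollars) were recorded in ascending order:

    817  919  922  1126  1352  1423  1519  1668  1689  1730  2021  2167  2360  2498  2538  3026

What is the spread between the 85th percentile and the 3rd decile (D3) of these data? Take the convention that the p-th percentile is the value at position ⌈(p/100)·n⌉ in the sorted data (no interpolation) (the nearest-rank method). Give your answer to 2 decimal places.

n = 16.
P30: rank ⌈30/100·16⌉ = 5 → 1352.
P85: rank ⌈85/100·16⌉ = 14 → 2498.
Difference: 2498 − 1352 = 1146.

1146.00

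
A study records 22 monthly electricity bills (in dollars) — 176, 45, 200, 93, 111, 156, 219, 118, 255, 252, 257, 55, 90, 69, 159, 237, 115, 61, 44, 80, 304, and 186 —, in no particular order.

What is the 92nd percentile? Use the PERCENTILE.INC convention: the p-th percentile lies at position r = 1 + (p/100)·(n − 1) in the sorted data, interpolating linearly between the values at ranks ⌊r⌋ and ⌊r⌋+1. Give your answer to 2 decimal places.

255.64

Sorted: 44, 45, 55, 61, 69, 80, 90, 93, 111, 115, 118, 156, 159, 176, 186, 200, 219, 237, 252, 255, 257, 304.
n = 22.
r = 1 + (92/100)·(22 − 1) = 1 + 19.32 = 20.32.
Rank 20 is 255 and rank 21 is 257.
Interpolate: 255 + 0.32·(257 − 255) = 255 + 0.32·2 = 255.64.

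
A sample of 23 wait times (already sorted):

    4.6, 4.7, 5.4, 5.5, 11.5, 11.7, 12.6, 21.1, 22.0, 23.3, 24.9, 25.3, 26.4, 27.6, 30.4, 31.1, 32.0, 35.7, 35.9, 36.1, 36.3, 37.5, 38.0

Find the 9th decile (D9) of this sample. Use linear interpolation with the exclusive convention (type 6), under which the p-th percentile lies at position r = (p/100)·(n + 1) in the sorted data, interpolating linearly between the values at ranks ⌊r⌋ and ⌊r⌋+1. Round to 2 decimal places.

37.02

n = 23.
r = (90/100)·(23 + 1) = 21.6.
Rank 21 is 36.3 and rank 22 is 37.5.
Interpolate: 36.3 + 0.6·(37.5 − 36.3) = 36.3 + 0.6·1.2 = 37.02.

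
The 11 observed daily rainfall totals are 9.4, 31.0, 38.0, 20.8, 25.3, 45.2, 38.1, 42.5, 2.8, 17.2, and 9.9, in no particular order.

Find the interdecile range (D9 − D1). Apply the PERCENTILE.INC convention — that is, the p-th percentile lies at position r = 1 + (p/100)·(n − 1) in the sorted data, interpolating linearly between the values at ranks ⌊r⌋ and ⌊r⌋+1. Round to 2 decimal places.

33.10

Sorted: 2.8, 9.4, 9.9, 17.2, 20.8, 25.3, 31.0, 38.0, 38.1, 42.5, 45.2.
n = 11.
P10: r = 2 (integer) → 9.4.
P90: r = 10 (integer) → 42.5.
Difference: 42.5 − 9.4 = 33.1.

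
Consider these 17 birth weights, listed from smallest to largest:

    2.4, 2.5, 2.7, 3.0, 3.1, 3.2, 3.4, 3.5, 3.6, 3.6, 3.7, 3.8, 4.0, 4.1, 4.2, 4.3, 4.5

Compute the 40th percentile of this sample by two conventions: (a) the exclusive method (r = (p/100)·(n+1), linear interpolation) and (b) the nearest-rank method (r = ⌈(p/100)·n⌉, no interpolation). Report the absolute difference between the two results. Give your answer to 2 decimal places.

0.02

n = 17.
(a) r = 7.2; between ranks 7 (3.4) and 8 (3.5): 3.42.
(b) the nearest-rank method: rank 7 → 3.4.
|3.42 − 3.4| = 0.02.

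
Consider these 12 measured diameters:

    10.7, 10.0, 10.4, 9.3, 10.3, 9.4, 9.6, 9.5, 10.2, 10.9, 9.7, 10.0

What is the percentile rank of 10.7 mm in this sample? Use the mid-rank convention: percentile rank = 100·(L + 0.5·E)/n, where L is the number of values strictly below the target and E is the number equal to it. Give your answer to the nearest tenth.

87.5

Sorted: 9.3, 9.4, 9.5, 9.6, 9.7, 10.0, 10.0, 10.2, 10.3, 10.4, 10.7, 10.9.
Count below 10.7: L = 10; count equal: E = 1; n = 12.
Percentile rank = 100·(10 + 0.5·1)/12 = 100·10.5/12 = 87.5.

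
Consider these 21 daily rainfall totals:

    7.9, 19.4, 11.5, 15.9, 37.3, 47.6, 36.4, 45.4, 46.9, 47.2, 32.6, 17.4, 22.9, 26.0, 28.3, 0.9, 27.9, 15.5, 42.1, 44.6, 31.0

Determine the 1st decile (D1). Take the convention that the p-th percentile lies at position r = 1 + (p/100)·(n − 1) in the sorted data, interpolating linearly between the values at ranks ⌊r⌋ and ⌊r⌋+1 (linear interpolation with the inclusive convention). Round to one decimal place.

Sorted: 0.9, 7.9, 11.5, 15.5, 15.9, 17.4, 19.4, 22.9, 26.0, 27.9, 28.3, 31.0, 32.6, 36.4, 37.3, 42.1, 44.6, 45.4, 46.9, 47.2, 47.6.
n = 21.
r = 1 + (10/100)·(21 − 1) = 1 + 2 = 3.
r is an integer, so P10 is the value at rank 3: 11.5.

11.5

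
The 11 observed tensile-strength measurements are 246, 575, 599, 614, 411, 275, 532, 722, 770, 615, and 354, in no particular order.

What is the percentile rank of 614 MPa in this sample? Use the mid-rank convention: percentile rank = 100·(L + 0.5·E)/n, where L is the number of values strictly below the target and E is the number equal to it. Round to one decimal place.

68.2

Sorted: 246, 275, 354, 411, 532, 575, 599, 614, 615, 722, 770.
Count below 614: L = 7; count equal: E = 1; n = 11.
Percentile rank = 100·(7 + 0.5·1)/11 = 100·7.5/11 = 68.18.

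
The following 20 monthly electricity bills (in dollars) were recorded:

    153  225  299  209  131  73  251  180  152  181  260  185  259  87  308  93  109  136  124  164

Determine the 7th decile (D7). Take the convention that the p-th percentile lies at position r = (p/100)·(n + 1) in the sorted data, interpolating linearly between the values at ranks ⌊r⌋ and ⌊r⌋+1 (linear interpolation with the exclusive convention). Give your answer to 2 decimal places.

220.20

Sorted: 73, 87, 93, 109, 124, 131, 136, 152, 153, 164, 180, 181, 185, 209, 225, 251, 259, 260, 299, 308.
n = 20.
r = (70/100)·(20 + 1) = 14.7.
Rank 14 is 209 and rank 15 is 225.
Interpolate: 209 + 0.7·(225 − 209) = 209 + 0.7·16 = 220.2.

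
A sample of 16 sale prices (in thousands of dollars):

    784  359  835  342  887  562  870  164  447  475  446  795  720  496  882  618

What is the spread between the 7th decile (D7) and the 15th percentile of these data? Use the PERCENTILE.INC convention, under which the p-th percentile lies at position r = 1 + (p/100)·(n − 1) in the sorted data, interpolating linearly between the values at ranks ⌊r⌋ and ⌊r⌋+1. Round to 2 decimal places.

Sorted: 164, 342, 359, 446, 447, 475, 496, 562, 618, 720, 784, 795, 835, 870, 882, 887.
n = 16.
P15: r = 3.25; ranks 3–4 are 359, 446; interpolating gives 380.75.
P70: r = 11.5; ranks 11–12 are 784, 795; interpolating gives 789.5.
Difference: 789.5 − 380.75 = 408.75.

408.75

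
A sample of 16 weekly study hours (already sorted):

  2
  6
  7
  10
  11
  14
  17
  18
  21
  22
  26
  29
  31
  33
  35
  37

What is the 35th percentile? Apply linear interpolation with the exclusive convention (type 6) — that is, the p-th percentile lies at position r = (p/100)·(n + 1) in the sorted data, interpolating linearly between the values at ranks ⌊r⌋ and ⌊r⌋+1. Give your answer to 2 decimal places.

13.85

n = 16.
r = (35/100)·(16 + 1) = 5.95.
Rank 5 is 11 and rank 6 is 14.
Interpolate: 11 + 0.95·(14 − 11) = 11 + 0.95·3 = 13.85.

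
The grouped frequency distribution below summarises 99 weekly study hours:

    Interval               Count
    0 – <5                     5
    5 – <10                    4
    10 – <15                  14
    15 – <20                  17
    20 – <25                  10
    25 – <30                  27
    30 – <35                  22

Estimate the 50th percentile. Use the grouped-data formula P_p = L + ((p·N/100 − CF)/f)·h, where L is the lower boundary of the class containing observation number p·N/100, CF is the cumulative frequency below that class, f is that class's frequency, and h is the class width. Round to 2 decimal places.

24.75

N = 99; target position k = 50/100 · 99 = 49.5.
Cumulative frequencies: 5, 9, 23, 40, 50, 77, 99.
Observation 49.5 falls in the class 20 – <25.
L = 20, CF = 40, f = 10, h = 5.
P50 = 20 + ((49.5 − 40)/10)·5 = 20 + 4.75 = 24.75.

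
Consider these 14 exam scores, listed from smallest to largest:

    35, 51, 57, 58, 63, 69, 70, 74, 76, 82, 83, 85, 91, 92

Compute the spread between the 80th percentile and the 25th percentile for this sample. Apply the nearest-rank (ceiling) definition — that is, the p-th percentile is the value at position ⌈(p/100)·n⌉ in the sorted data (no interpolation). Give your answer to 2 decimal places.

27.00

n = 14.
P25: rank ⌈25/100·14⌉ = 4 → 58.
P80: rank ⌈80/100·14⌉ = 12 → 85.
Difference: 85 − 58 = 27.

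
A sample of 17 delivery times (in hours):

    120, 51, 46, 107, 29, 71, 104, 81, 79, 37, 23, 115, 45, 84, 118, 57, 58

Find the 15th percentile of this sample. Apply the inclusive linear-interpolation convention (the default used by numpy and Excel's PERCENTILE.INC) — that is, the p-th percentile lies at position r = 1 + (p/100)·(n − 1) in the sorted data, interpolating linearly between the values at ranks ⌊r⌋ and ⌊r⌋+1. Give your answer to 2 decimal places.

40.20

Sorted: 23, 29, 37, 45, 46, 51, 57, 58, 71, 79, 81, 84, 104, 107, 115, 118, 120.
n = 17.
r = 1 + (15/100)·(17 − 1) = 1 + 2.4 = 3.4.
Rank 3 is 37 and rank 4 is 45.
Interpolate: 37 + 0.4·(45 − 37) = 37 + 0.4·8 = 40.2.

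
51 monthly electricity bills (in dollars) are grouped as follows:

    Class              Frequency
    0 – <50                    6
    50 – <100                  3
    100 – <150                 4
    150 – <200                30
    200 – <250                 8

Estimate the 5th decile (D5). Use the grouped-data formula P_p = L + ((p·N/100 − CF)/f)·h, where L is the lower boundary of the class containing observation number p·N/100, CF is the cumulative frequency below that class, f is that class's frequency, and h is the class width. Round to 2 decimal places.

170.83

N = 51; target position k = 50/100 · 51 = 25.5.
Cumulative frequencies: 6, 9, 13, 43, 51.
Observation 25.5 falls in the class 150 – <200.
L = 150, CF = 13, f = 30, h = 50.
P50 = 150 + ((25.5 − 13)/30)·50 = 150 + 20.8333 = 170.833.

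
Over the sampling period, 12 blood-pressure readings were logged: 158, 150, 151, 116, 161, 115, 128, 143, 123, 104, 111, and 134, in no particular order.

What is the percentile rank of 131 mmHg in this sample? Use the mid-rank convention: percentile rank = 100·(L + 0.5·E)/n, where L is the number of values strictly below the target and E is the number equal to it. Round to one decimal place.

50.0

Sorted: 104, 111, 115, 116, 123, 128, 134, 143, 150, 151, 158, 161.
Count below 131: L = 6; count equal: E = 0; n = 12.
Percentile rank = 100·(6 + 0.5·0)/12 = 100·6/12 = 50.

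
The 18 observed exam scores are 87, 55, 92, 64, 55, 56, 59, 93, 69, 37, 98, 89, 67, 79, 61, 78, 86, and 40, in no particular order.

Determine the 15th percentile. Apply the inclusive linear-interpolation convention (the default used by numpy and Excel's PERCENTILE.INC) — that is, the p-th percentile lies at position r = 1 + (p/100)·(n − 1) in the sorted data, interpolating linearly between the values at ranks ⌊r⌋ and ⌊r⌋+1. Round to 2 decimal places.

55.00

Sorted: 37, 40, 55, 55, 56, 59, 61, 64, 67, 69, 78, 79, 86, 87, 89, 92, 93, 98.
n = 18.
r = 1 + (15/100)·(18 − 1) = 1 + 2.55 = 3.55.
Rank 3 is 55 and rank 4 is 55.
Interpolate: 55 + 0.55·(55 − 55) = 55 + 0.55·0 = 55.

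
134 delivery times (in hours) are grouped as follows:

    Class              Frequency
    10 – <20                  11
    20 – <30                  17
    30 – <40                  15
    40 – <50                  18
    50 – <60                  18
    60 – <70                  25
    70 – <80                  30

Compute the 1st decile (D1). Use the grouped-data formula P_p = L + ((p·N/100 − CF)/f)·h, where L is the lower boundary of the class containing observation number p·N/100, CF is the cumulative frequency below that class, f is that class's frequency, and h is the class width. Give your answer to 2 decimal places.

21.41

N = 134; target position k = 10/100 · 134 = 13.4.
Cumulative frequencies: 11, 28, 43, 61, 79, 104, 134.
Observation 13.4 falls in the class 20 – <30.
L = 20, CF = 11, f = 17, h = 10.
P10 = 20 + ((13.4 − 11)/17)·10 = 20 + 1.41176 = 21.4118.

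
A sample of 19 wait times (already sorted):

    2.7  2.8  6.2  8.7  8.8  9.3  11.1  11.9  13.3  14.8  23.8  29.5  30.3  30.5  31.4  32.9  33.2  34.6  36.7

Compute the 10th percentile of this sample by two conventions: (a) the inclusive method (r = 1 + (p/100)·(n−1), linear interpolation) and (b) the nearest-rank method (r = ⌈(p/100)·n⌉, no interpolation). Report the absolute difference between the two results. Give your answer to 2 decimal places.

2.72

n = 19.
(a) r = 2.8; between ranks 2 (2.8) and 3 (6.2): 5.52.
(b) the nearest-rank method: rank 2 → 2.8.
|5.52 − 2.8| = 2.72.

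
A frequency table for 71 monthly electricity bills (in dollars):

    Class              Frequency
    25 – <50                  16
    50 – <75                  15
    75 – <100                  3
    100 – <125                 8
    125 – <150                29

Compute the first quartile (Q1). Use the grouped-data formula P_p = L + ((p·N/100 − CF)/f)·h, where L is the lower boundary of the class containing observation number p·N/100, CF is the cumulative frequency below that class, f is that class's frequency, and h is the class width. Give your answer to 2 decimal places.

N = 71; target position k = 25/100 · 71 = 17.75.
Cumulative frequencies: 16, 31, 34, 42, 71.
Observation 17.75 falls in the class 50 – <75.
L = 50, CF = 16, f = 15, h = 25.
P25 = 50 + ((17.75 − 16)/15)·25 = 50 + 2.91667 = 52.9167.

52.92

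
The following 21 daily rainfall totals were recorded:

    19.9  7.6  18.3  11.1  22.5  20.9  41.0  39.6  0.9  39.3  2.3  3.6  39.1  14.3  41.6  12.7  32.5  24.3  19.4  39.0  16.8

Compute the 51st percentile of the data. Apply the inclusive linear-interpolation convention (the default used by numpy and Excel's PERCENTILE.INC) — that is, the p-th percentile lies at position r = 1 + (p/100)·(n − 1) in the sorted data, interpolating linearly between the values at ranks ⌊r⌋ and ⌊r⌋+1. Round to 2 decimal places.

Sorted: 0.9, 2.3, 3.6, 7.6, 11.1, 12.7, 14.3, 16.8, 18.3, 19.4, 19.9, 20.9, 22.5, 24.3, 32.5, 39.0, 39.1, 39.3, 39.6, 41.0, 41.6.
n = 21.
r = 1 + (51/100)·(21 − 1) = 1 + 10.2 = 11.2.
Rank 11 is 19.9 and rank 12 is 20.9.
Interpolate: 19.9 + 0.2·(20.9 − 19.9) = 19.9 + 0.2·1 = 20.1.

20.10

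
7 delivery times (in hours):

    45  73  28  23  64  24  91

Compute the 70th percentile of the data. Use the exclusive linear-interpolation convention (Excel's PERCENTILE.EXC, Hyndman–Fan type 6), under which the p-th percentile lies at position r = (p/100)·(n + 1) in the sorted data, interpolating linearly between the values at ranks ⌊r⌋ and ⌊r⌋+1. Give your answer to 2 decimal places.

69.40

Sorted: 23, 24, 28, 45, 64, 73, 91.
n = 7.
r = (70/100)·(7 + 1) = 5.6.
Rank 5 is 64 and rank 6 is 73.
Interpolate: 64 + 0.6·(73 − 64) = 64 + 0.6·9 = 69.4.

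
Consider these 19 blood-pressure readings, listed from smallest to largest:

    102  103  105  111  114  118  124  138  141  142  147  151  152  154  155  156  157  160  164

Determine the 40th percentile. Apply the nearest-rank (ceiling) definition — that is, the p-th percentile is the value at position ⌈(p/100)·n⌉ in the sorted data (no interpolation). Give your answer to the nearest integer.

n = 19.
Position = ⌈40/100 · 19⌉ = ⌈7.6⌉ = 8.
The value at rank 8 is 138.

138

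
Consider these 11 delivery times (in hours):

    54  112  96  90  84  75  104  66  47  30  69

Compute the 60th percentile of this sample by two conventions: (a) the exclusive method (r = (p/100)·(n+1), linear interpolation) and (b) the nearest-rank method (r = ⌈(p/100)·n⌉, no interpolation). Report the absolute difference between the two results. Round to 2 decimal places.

Sorted: 30, 47, 54, 66, 69, 75, 84, 90, 96, 104, 112.
n = 11.
(a) r = 7.2; between ranks 7 (84) and 8 (90): 85.2.
(b) the nearest-rank method: rank 7 → 84.
|85.2 − 84| = 1.2.

1.20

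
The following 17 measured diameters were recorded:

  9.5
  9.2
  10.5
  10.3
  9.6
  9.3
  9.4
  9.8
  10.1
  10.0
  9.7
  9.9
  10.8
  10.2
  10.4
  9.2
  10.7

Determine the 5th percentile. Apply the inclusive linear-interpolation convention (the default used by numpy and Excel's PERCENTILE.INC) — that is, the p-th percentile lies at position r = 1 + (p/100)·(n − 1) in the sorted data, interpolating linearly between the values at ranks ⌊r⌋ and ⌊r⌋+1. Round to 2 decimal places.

9.20

Sorted: 9.2, 9.2, 9.3, 9.4, 9.5, 9.6, 9.7, 9.8, 9.9, 10.0, 10.1, 10.2, 10.3, 10.4, 10.5, 10.7, 10.8.
n = 17.
r = 1 + (5/100)·(17 − 1) = 1 + 0.8 = 1.8.
Rank 1 is 9.2 and rank 2 is 9.2.
Interpolate: 9.2 + 0.8·(9.2 − 9.2) = 9.2 + 0.8·0 = 9.2.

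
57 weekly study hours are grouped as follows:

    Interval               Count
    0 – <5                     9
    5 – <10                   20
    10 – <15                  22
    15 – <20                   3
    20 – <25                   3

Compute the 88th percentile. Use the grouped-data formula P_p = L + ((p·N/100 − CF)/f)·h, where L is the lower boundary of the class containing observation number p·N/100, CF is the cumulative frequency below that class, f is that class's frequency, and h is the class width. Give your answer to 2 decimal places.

N = 57; target position k = 88/100 · 57 = 50.16.
Cumulative frequencies: 9, 29, 51, 54, 57.
Observation 50.16 falls in the class 10 – <15.
L = 10, CF = 29, f = 22, h = 5.
P88 = 10 + ((50.16 − 29)/22)·5 = 10 + 4.80909 = 14.8091.

14.81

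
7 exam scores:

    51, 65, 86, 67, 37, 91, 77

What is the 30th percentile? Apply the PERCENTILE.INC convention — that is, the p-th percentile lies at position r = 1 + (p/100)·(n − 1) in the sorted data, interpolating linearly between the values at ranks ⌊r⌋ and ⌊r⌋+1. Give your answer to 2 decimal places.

Sorted: 37, 51, 65, 67, 77, 86, 91.
n = 7.
r = 1 + (30/100)·(7 − 1) = 1 + 1.8 = 2.8.
Rank 2 is 51 and rank 3 is 65.
Interpolate: 51 + 0.8·(65 − 51) = 51 + 0.8·14 = 62.2.

62.20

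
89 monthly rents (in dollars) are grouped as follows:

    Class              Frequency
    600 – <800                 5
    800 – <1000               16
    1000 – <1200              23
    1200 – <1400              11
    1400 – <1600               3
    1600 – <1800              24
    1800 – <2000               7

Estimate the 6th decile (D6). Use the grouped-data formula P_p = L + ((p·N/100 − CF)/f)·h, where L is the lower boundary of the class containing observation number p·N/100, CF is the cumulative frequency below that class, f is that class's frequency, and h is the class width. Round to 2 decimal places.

1370.91

N = 89; target position k = 60/100 · 89 = 53.4.
Cumulative frequencies: 5, 21, 44, 55, 58, 82, 89.
Observation 53.4 falls in the class 1200 – <1400.
L = 1200, CF = 44, f = 11, h = 200.
P60 = 1200 + ((53.4 − 44)/11)·200 = 1200 + 170.909 = 1370.91.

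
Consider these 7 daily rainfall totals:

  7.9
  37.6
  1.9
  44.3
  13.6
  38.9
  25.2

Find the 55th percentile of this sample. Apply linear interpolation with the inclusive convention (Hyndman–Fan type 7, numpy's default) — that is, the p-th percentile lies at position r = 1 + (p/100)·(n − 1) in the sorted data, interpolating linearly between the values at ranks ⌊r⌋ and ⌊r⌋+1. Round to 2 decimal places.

28.92

Sorted: 1.9, 7.9, 13.6, 25.2, 37.6, 38.9, 44.3.
n = 7.
r = 1 + (55/100)·(7 − 1) = 1 + 3.3 = 4.3.
Rank 4 is 25.2 and rank 5 is 37.6.
Interpolate: 25.2 + 0.3·(37.6 − 25.2) = 25.2 + 0.3·12.4 = 28.92.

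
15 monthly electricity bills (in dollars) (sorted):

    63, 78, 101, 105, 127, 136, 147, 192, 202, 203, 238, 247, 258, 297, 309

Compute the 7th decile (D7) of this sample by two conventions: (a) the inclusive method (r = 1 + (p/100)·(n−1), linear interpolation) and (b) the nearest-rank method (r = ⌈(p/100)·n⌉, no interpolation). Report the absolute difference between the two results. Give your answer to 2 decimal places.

n = 15.
(a) r = 10.8; between ranks 10 (203) and 11 (238): 231.
(b) the nearest-rank method: rank 11 → 238.
|231 − 238| = 7.

7.00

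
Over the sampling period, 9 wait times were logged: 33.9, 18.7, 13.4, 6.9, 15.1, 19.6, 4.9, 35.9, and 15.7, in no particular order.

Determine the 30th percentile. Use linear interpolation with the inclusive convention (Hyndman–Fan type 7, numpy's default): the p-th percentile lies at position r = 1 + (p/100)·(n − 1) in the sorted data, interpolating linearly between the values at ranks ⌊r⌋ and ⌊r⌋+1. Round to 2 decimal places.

Sorted: 4.9, 6.9, 13.4, 15.1, 15.7, 18.7, 19.6, 33.9, 35.9.
n = 9.
r = 1 + (30/100)·(9 − 1) = 1 + 2.4 = 3.4.
Rank 3 is 13.4 and rank 4 is 15.1.
Interpolate: 13.4 + 0.4·(15.1 − 13.4) = 13.4 + 0.4·1.7 = 14.08.

14.08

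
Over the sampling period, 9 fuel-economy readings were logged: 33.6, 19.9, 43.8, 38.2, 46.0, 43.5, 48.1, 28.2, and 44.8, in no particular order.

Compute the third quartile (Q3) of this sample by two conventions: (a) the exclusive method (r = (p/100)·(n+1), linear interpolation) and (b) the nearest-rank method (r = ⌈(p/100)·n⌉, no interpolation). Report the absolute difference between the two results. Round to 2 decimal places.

0.60

Sorted: 19.9, 28.2, 33.6, 38.2, 43.5, 43.8, 44.8, 46.0, 48.1.
n = 9.
(a) r = 7.5; between ranks 7 (44.8) and 8 (46.0): 45.4.
(b) the nearest-rank method: rank 7 → 44.8.
|45.4 − 44.8| = 0.6.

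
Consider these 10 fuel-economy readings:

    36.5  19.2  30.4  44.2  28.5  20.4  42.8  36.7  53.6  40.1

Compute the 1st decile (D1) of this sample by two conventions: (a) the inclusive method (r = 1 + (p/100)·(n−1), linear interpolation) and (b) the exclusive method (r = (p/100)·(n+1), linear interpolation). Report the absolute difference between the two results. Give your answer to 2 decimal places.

Sorted: 19.2, 20.4, 28.5, 30.4, 36.5, 36.7, 40.1, 42.8, 44.2, 53.6.
n = 10.
(a) r = 1.9; between ranks 1 (19.2) and 2 (20.4): 20.28.
(b) r = 1.1; between ranks 1 (19.2) and 2 (20.4): 19.32.
|20.28 − 19.32| = 0.96.

0.96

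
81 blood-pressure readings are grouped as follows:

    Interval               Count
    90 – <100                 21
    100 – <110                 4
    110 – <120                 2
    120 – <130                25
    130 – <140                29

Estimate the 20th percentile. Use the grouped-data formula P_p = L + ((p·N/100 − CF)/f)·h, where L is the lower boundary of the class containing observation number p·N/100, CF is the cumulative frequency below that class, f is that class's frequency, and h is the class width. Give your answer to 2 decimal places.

N = 81; target position k = 20/100 · 81 = 16.2.
Cumulative frequencies: 21, 25, 27, 52, 81.
Observation 16.2 falls in the class 90 – <100.
L = 90, CF = 0, f = 21, h = 10.
P20 = 90 + ((16.2 − 0)/21)·10 = 90 + 7.71429 = 97.7143.

97.71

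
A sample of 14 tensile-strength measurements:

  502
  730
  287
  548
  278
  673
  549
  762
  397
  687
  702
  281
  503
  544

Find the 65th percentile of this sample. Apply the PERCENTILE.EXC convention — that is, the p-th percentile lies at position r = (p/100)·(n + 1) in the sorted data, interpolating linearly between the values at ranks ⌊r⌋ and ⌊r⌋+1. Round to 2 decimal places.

Sorted: 278, 281, 287, 397, 502, 503, 544, 548, 549, 673, 687, 702, 730, 762.
n = 14.
r = (65/100)·(14 + 1) = 9.75.
Rank 9 is 549 and rank 10 is 673.
Interpolate: 549 + 0.75·(673 − 549) = 549 + 0.75·124 = 642.

642.00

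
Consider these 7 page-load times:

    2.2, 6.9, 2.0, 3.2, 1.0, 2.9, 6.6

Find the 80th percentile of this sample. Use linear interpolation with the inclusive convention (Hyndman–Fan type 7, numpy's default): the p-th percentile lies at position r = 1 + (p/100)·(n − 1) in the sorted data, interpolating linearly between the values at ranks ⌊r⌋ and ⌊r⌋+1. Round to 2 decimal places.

Sorted: 1.0, 2.0, 2.2, 2.9, 3.2, 6.6, 6.9.
n = 7.
r = 1 + (80/100)·(7 − 1) = 1 + 4.8 = 5.8.
Rank 5 is 3.2 and rank 6 is 6.6.
Interpolate: 3.2 + 0.8·(6.6 − 3.2) = 3.2 + 0.8·3.4 = 5.92.

5.92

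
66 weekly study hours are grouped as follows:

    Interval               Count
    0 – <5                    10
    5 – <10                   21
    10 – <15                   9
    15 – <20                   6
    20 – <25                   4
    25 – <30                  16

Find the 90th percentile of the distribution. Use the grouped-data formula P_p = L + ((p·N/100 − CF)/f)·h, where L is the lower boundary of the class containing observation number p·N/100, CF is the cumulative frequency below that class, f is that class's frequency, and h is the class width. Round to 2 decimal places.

27.94

N = 66; target position k = 90/100 · 66 = 59.4.
Cumulative frequencies: 10, 31, 40, 46, 50, 66.
Observation 59.4 falls in the class 25 – <30.
L = 25, CF = 50, f = 16, h = 5.
P90 = 25 + ((59.4 − 50)/16)·5 = 25 + 2.9375 = 27.9375.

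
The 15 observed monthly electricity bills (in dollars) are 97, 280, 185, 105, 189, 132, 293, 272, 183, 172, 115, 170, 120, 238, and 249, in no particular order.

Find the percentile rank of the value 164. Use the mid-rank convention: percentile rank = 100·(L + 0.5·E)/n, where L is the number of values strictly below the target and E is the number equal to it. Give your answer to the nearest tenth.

Sorted: 97, 105, 115, 120, 132, 170, 172, 183, 185, 189, 238, 249, 272, 280, 293.
Count below 164: L = 5; count equal: E = 0; n = 15.
Percentile rank = 100·(5 + 0.5·0)/15 = 100·5/15 = 33.33.

33.3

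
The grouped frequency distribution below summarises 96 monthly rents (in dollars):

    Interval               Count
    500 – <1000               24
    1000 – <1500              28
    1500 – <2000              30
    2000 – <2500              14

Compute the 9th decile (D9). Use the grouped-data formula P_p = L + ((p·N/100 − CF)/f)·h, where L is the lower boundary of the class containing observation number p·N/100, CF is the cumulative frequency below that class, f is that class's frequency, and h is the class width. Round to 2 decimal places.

N = 96; target position k = 90/100 · 96 = 86.4.
Cumulative frequencies: 24, 52, 82, 96.
Observation 86.4 falls in the class 2000 – <2500.
L = 2000, CF = 82, f = 14, h = 500.
P90 = 2000 + ((86.4 − 82)/14)·500 = 2000 + 157.143 = 2157.14.

2157.14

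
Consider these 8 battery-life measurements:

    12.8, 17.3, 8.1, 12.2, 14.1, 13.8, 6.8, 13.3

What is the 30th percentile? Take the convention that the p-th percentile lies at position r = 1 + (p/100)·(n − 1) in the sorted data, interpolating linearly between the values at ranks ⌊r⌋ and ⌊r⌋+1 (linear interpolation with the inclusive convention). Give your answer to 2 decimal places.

12.26

Sorted: 6.8, 8.1, 12.2, 12.8, 13.3, 13.8, 14.1, 17.3.
n = 8.
r = 1 + (30/100)·(8 − 1) = 1 + 2.1 = 3.1.
Rank 3 is 12.2 and rank 4 is 12.8.
Interpolate: 12.2 + 0.1·(12.8 − 12.2) = 12.2 + 0.1·0.6 = 12.26.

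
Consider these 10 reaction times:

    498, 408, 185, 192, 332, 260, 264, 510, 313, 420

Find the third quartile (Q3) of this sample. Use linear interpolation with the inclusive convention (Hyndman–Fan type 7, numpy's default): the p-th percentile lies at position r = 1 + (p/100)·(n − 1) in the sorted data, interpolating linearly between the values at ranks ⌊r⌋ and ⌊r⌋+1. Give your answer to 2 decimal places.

417.00

Sorted: 185, 192, 260, 264, 313, 332, 408, 420, 498, 510.
n = 10.
r = 1 + (75/100)·(10 − 1) = 1 + 6.75 = 7.75.
Rank 7 is 408 and rank 8 is 420.
Interpolate: 408 + 0.75·(420 − 408) = 408 + 0.75·12 = 417.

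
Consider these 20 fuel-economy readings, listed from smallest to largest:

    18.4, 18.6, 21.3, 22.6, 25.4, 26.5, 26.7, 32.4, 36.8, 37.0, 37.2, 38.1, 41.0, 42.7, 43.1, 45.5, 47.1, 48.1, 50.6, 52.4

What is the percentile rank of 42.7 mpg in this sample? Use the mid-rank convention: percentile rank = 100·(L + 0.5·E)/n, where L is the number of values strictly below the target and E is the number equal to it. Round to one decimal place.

Count below 42.7: L = 13; count equal: E = 1; n = 20.
Percentile rank = 100·(13 + 0.5·1)/20 = 100·13.5/20 = 67.5.

67.5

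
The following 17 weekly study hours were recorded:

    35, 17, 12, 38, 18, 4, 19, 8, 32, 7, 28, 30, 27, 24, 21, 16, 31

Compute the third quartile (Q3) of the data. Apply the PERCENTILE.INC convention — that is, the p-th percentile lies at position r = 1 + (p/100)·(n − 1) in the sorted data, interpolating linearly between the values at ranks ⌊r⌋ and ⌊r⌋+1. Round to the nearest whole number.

Sorted: 4, 7, 8, 12, 16, 17, 18, 19, 21, 24, 27, 28, 30, 31, 32, 35, 38.
n = 17.
r = 1 + (75/100)·(17 − 1) = 1 + 12 = 13.
r is an integer, so P75 is the value at rank 13: 30.

30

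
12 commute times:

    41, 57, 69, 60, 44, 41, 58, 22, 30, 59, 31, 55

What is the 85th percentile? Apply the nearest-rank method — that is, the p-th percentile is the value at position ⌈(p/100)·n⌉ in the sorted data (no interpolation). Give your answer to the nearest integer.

60

Sorted: 22, 30, 31, 41, 41, 44, 55, 57, 58, 59, 60, 69.
n = 12.
Position = ⌈85/100 · 12⌉ = ⌈10.2⌉ = 11.
The value at rank 11 is 60.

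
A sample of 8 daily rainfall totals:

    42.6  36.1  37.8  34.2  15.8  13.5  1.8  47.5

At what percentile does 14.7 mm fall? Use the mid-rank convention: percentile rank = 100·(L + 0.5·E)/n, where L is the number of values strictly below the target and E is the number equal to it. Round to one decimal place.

Sorted: 1.8, 13.5, 15.8, 34.2, 36.1, 37.8, 42.6, 47.5.
Count below 14.7: L = 2; count equal: E = 0; n = 8.
Percentile rank = 100·(2 + 0.5·0)/8 = 100·2/8 = 25.

25.0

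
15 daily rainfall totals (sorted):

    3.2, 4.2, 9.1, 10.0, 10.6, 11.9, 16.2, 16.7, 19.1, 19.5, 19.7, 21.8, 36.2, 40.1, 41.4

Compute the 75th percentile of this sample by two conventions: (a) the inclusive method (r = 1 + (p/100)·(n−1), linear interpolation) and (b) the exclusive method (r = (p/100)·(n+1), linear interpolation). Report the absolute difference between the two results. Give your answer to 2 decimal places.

n = 15.
(a) r = 11.5; between ranks 11 (19.7) and 12 (21.8): 20.75.
(b) r = 12 → value at rank 12 = 21.8.
|20.75 − 21.8| = 1.05.

1.05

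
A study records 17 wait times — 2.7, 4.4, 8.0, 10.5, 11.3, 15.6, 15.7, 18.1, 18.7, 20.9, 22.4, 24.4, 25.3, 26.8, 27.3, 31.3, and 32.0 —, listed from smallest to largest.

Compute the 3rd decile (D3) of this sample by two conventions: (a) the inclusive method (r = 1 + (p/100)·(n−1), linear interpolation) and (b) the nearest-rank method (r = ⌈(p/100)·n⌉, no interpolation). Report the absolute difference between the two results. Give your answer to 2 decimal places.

n = 17.
(a) r = 5.8; between ranks 5 (11.3) and 6 (15.6): 14.74.
(b) the nearest-rank method: rank 6 → 15.6.
|14.74 − 15.6| = 0.86.

0.86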